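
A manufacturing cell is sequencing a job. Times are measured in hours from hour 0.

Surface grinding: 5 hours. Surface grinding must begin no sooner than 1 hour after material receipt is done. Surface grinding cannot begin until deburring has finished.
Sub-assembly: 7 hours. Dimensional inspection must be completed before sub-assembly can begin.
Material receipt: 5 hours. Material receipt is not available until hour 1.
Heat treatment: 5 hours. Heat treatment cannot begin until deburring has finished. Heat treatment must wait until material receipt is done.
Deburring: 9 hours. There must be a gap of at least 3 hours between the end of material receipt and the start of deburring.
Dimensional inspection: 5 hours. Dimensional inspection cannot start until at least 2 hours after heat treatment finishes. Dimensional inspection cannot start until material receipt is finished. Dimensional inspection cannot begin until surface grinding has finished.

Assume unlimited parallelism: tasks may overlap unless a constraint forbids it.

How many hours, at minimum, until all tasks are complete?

Material receipt cannot begin until its own release at hour 1. It runs from hour 1 to 1 + 5 = hour 6.
Deburring cannot begin until material receipt (finishes hour 6, plus 3-hour gap → hour 9). It runs from hour 9 to 9 + 9 = hour 18.
Surface grinding needs all of material receipt (finishes hour 6, plus 1-hour gap → hour 7); deburring (finishes hour 18). That puts its earliest start at hour 18; it finishes at 18 + 5 = hour 23.
Heat treatment needs all of deburring (finishes hour 18); material receipt (finishes hour 6). That puts its earliest start at hour 18; it finishes at 18 + 5 = hour 23.
Dimensional inspection needs all of heat treatment (finishes hour 23, plus 2-hour gap → hour 25); material receipt (finishes hour 6); surface grinding (finishes hour 23). That puts its earliest start at hour 25; it finishes at 25 + 5 = hour 30.
Sub-assembly waits on dimensional inspection (finishes hour 30), so it starts at hour 30 and finishes at 30 + 7 = hour 37.
All tasks are finished once the last one completes. Finish times: Material receipt at 6, Deburring at 18, Heat treatment at 23, Surface grinding at 23, Dimensional inspection at 30, Sub-assembly at 37. The latest is hour 37.

37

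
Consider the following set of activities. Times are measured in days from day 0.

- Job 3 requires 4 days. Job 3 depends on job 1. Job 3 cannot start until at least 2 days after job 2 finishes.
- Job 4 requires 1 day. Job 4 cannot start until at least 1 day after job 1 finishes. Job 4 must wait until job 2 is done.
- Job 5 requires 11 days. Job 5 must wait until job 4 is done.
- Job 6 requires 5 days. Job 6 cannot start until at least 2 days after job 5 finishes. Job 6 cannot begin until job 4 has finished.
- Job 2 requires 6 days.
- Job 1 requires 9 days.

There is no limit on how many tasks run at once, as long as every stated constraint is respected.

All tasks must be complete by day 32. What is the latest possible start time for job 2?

7

Job 3 has no dependents, so it just needs to finish by day 32. Starting by 32 − 4 = day 28 achieves that.
Nothing follows job 6; the deadline of day 32 is its only limit. It must start by 32 − 5 = day 27.
Job 5 feeds into job 6 (must start by day 27, minus 2-day gap → day 25); so job 5 must finish by day 25 and therefore start by day 14.
Job 4 feeds job 5 (must start by day 14); job 6 (must start by day 27). Taking the minimum, job 4 must finish by day 14 and start by 14 − 1 = day 13.
Job 2 has several dependents: job 3 (must start by day 28, minus 2-day gap → day 26); job 4 (must start by day 13). The earliest of those limits is day 13, so job 2 must start by 13 − 6 = day 7.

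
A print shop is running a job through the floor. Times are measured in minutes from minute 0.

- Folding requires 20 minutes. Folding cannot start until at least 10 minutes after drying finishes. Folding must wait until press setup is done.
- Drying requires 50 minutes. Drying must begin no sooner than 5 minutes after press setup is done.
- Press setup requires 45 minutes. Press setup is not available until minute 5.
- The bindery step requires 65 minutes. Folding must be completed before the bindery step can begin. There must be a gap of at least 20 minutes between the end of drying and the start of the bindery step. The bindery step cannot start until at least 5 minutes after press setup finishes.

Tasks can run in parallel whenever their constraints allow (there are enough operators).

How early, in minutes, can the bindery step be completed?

200

Press setup waits on its own release at minute 5, so it starts at minute 5 and finishes at 5 + 45 = minute 50.
Drying waits on press setup (finishes minute 50, plus 5-minute gap → minute 55), so it starts at minute 55 and finishes at 55 + 50 = minute 105.
Folding needs all of drying (finishes minute 105, plus 10-minute gap → minute 115); press setup (finishes minute 50). That puts its earliest start at minute 115; it finishes at 115 + 20 = minute 135.
The bindery step has to wait for folding (finishes minute 135); drying (finishes minute 105, plus 20-minute gap → minute 125); press setup (finishes minute 50, plus 5-minute gap → minute 55). The latest of these is minute 135, so the bindery step runs minute 135 to 135 + 65 = minute 200.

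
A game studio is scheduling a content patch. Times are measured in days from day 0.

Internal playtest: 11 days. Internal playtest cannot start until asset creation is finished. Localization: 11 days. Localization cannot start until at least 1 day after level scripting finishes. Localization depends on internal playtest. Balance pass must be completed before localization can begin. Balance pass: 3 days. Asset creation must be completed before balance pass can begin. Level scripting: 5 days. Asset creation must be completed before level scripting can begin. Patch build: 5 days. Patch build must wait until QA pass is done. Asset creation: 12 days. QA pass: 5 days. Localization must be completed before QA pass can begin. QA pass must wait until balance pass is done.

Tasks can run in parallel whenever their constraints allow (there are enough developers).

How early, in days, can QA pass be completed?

Asset creation has no prerequisites, so it starts at day 0 and finishes at day 12.
After asset creation (finishes day 12), balance pass can start at day 12 and finishes at day 15.
After asset creation (finishes day 12), internal playtest can start at day 12 and finishes at day 23.
Level scripting waits on asset creation (finishes day 12), so it starts at day 12 and finishes at 12 + 5 = day 17.
For localization: level scripting (finishes day 17, plus 1-day gap → day 18); internal playtest (finishes day 23); balance pass (finishes day 15). Taking the maximum gives a start of day 23, and it finishes at 23 + 11 = day 34.
QA pass cannot start until localization (finishes day 34); balance pass (finishes day 15). The controlling bound is day 34, so QA pass finishes at 34 + 5 = day 39.

39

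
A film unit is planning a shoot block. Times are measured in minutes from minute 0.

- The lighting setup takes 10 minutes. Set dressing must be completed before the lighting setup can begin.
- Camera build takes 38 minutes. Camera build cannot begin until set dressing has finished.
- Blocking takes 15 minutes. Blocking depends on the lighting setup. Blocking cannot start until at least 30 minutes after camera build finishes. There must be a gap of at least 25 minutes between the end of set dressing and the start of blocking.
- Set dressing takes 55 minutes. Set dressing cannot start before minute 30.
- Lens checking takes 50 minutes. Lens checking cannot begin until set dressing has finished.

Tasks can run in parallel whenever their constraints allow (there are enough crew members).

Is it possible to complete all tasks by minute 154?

No

After its own release at minute 30, set dressing can start at minute 30 and finishes at minute 85.
Lens checking waits on set dressing (finishes minute 85), so it starts at minute 85 and finishes at 85 + 50 = minute 135.
Camera build cannot begin until set dressing (finishes minute 85). It runs from minute 85 to 85 + 38 = minute 123.
The lighting setup waits on set dressing (finishes minute 85), so it starts at minute 85 and finishes at 85 + 10 = minute 95.
Blocking needs all of the lighting setup (finishes minute 95); camera build (finishes minute 123, plus 30-minute gap → minute 153); set dressing (finishes minute 85, plus 25-minute gap → minute 110). That puts its earliest start at minute 153; it finishes at 153 + 15 = minute 168.
The earliest everything can be done is minute 168, which is after the deadline of 154, so it is not possible.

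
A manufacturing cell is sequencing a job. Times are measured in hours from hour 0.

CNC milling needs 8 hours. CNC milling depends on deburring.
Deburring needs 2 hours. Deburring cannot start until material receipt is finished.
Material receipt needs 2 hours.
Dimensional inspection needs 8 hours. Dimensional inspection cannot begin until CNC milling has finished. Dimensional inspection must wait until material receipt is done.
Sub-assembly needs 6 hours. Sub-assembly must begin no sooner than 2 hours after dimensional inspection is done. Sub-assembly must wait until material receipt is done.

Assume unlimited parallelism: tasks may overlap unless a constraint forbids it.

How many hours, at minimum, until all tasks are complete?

28

Material receipt can start immediately at hour 0; it finishes at hour 2.
Deburring cannot begin until material receipt (finishes hour 2). It runs from hour 2 to 2 + 2 = hour 4.
After deburring (finishes hour 4), CNC milling can start at hour 4 and finishes at hour 12.
For dimensional inspection: CNC milling (finishes hour 12); material receipt (finishes hour 2). Taking the maximum gives a start of hour 12, and it finishes at 12 + 8 = hour 20.
For sub-assembly: dimensional inspection (finishes hour 20, plus 2-hour gap → hour 22); material receipt (finishes hour 2). Taking the maximum gives a start of hour 22, and it finishes at 22 + 6 = hour 28.
All tasks are finished once the last one completes. Finish times: Material receipt at 2, Deburring at 4, CNC milling at 12, Dimensional inspection at 20, Sub-assembly at 28. The latest is hour 28.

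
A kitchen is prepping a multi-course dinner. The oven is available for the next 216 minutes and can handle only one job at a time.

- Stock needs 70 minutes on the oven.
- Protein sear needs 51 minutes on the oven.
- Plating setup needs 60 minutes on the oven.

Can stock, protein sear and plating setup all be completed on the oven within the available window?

Yes

Running back to back, the jobs need 70 + 51 + 60 = 181 minutes on the oven.
Since 181 ≤ 216, they fit within the window.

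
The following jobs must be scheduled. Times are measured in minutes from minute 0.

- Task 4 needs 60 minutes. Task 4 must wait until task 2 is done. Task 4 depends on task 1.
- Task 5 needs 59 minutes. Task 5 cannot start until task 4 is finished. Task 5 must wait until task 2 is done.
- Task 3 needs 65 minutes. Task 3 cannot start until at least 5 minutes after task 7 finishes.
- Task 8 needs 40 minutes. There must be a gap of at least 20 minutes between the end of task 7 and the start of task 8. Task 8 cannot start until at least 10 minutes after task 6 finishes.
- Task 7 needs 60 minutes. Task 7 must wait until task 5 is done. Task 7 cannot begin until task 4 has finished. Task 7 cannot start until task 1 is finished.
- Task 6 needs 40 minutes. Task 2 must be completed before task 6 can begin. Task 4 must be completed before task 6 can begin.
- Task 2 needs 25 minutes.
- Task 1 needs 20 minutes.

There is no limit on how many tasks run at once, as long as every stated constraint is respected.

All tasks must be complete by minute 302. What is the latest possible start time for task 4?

53

Task 3 has no dependents, so it just needs to finish by minute 302. Starting by 302 − 65 = minute 237 achieves that.
Task 8 must finish by minute 302; it takes 40 minutes, so it must start by 302 − 40 = minute 262.
Task 7 has several dependents: task 3 (must start by minute 237, minus 5-minute gap → minute 232); task 8 (must start by minute 262, minus 20-minute gap → minute 242). The earliest of those limits is minute 232, so task 7 must start by 232 − 60 = minute 172.
Task 5 has to be done before task 7 (must start by minute 172). That means finishing by minute 172, i.e. starting by 172 − 59 = minute 113.
Since task 8 (must start by minute 262, minus 10-minute gap → minute 252) depends on it, task 6 must finish by minute 252. Backing off its 40-minute duration gives a latest start of minute 212.
Task 4 feeds task 5 (must start by minute 113); task 6 (must start by minute 212); task 7 (must start by minute 172). Taking the minimum, task 4 must finish by minute 113 and start by 113 − 60 = minute 53.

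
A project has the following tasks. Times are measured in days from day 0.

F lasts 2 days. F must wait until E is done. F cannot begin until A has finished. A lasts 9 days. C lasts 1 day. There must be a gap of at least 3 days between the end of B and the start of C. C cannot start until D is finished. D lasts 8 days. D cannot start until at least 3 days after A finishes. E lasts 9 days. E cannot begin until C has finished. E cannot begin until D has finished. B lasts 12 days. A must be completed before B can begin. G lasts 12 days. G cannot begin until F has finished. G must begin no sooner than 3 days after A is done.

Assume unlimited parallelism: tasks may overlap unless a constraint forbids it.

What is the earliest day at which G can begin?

36

A has no prerequisites, so it starts at day 0 and finishes at day 9.
D cannot begin until A (finishes day 9, plus 3-day gap → day 12). It runs from day 12 to 12 + 8 = day 20.
After A (finishes day 9), B can start at day 9 and finishes at day 21.
C needs all of B (finishes day 21, plus 3-day gap → day 24); D (finishes day 20). That puts its earliest start at day 24; it finishes at 24 + 1 = day 25.
E has to wait for C (finishes day 25); D (finishes day 20). The latest of these is day 25, so E runs day 25 to 25 + 9 = day 34.
F has to wait for E (finishes day 34); A (finishes day 9). The latest of these is day 34, so F runs day 34 to 34 + 2 = day 36.
G waits on F (finishes day 36); A (finishes day 9, plus 3-day gap → day 12). The latest of these is day 36, which is the earliest G can start.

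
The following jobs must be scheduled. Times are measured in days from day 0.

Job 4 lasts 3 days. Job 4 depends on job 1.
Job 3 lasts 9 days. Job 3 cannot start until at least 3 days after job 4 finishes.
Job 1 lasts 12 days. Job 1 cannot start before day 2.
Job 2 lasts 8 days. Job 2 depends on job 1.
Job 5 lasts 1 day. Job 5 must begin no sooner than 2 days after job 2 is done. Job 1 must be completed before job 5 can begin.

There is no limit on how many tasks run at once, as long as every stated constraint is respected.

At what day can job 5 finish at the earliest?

25

Job 1 cannot begin until its own release at day 2. It runs from day 2 to 2 + 12 = day 14.
After job 1 (finishes day 14), job 2 can start at day 14 and finishes at day 22.
Job 5 has to wait for job 2 (finishes day 22, plus 2-day gap → day 24); job 1 (finishes day 14). The latest of these is day 24, so job 5 runs day 24 to 24 + 1 = day 25.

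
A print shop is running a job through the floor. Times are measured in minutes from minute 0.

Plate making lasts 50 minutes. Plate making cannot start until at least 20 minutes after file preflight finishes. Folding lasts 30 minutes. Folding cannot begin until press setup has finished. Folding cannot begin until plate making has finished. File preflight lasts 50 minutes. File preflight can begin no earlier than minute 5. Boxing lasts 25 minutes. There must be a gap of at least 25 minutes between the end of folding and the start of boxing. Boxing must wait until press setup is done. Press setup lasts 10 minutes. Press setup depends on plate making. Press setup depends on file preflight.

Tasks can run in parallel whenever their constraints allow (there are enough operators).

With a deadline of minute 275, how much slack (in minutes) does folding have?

60

File preflight waits on its own release at minute 5, so it starts at minute 5 and finishes at 5 + 50 = minute 55.
After file preflight (finishes minute 55, plus 20-minute gap → minute 75), plate making can start at minute 75 and finishes at minute 125.
Press setup has to wait for plate making (finishes minute 125); file preflight (finishes minute 55). The latest of these is minute 125, so press setup runs minute 125 to 125 + 10 = minute 135.
Folding cannot start until press setup (finishes minute 135); plate making (finishes minute 125). The controlling bound is minute 135, so folding finishes at 135 + 30 = minute 165.

Working backward from the deadline:
Boxing must finish by minute 275; it takes 25 minutes, so it must start by 275 − 25 = minute 250.
Folding must finish before boxing (must start by minute 250, minus 25-minute gap → minute 225). With a 30-minute duration, folding must start by 225 − 30 = minute 195.
So folding can start as early as minute 135 and as late as minute 195, giving 195 − 135 = 60 minutes of slack.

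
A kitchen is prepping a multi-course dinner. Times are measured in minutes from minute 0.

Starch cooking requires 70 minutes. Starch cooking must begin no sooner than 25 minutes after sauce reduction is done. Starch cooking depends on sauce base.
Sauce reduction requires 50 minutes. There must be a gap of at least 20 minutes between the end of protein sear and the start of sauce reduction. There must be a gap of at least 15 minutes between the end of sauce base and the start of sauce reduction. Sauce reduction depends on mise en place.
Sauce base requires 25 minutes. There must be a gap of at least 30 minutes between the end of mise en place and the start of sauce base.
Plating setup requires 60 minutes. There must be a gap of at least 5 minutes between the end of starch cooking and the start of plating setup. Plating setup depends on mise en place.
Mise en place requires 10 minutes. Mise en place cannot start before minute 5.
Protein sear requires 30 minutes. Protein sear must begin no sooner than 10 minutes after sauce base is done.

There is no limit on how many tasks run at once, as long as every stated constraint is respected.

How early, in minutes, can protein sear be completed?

Mise en place waits on its own release at minute 5, so it starts at minute 5 and finishes at 5 + 10 = minute 15.
Sauce base waits on mise en place (finishes minute 15, plus 30-minute gap → minute 45), so it starts at minute 45 and finishes at 45 + 25 = minute 70.
Protein sear waits on sauce base (finishes minute 70, plus 10-minute gap → minute 80), so it starts at minute 80 and finishes at 80 + 30 = minute 110.

110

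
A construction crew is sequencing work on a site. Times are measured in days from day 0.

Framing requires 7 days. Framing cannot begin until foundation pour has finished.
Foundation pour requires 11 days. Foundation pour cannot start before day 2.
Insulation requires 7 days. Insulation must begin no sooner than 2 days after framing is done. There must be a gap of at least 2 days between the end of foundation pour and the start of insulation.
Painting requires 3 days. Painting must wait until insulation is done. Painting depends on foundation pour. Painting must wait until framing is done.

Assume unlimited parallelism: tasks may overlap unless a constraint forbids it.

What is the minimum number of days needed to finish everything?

Foundation pour cannot begin until its own release at day 2. It runs from day 2 to 2 + 11 = day 13.
After foundation pour (finishes day 13), framing can start at day 13 and finishes at day 20.
Insulation has to wait for framing (finishes day 20, plus 2-day gap → day 22); foundation pour (finishes day 13, plus 2-day gap → day 15). The latest of these is day 22, so insulation runs day 22 to 22 + 7 = day 29.
Painting needs all of insulation (finishes day 29); foundation pour (finishes day 13); framing (finishes day 20). That puts its earliest start at day 29; it finishes at 29 + 3 = day 32.
All tasks are finished once the last one completes. Finish times: Foundation pour at 13, Framing at 20, Insulation at 29, Painting at 32. The latest is day 32.

32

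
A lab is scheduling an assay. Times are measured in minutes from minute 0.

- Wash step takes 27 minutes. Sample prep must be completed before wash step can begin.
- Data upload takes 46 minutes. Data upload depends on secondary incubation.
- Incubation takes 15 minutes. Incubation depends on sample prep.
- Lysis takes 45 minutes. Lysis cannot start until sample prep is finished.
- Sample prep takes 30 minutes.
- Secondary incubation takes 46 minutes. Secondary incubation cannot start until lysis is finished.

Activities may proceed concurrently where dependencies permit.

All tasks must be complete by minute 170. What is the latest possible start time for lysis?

Data upload has no dependents, so it just needs to finish by minute 170. Starting by 170 − 46 = minute 124 achieves that.
Secondary incubation has to be done before data upload (must start by minute 124). That means finishing by minute 124, i.e. starting by 124 − 46 = minute 78.
Lysis has to be done before secondary incubation (must start by minute 78). That means finishing by minute 78, i.e. starting by 78 − 45 = minute 33.

33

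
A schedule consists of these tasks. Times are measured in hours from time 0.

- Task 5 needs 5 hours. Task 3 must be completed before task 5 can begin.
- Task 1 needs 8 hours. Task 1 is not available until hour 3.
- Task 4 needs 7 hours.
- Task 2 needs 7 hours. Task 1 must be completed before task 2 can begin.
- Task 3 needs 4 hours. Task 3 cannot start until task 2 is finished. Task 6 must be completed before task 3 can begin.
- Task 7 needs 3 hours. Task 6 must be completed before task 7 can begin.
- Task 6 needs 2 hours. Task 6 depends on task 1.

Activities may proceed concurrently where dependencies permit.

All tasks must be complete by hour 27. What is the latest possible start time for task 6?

16

To finish by hour 27, task 5 (duration 5) must start no later than hour 22.
Task 3 has to be done before task 5 (must start by hour 22). That means finishing by hour 22, i.e. starting by 22 − 4 = hour 18.
Task 7 has no dependents, so it just needs to finish by hour 27. Starting by 27 − 3 = hour 24 achieves that.
Task 6 has several dependents: task 3 (must start by hour 18); task 7 (must start by hour 24). The earliest of those limits is hour 18, so task 6 must start by 18 − 2 = hour 16.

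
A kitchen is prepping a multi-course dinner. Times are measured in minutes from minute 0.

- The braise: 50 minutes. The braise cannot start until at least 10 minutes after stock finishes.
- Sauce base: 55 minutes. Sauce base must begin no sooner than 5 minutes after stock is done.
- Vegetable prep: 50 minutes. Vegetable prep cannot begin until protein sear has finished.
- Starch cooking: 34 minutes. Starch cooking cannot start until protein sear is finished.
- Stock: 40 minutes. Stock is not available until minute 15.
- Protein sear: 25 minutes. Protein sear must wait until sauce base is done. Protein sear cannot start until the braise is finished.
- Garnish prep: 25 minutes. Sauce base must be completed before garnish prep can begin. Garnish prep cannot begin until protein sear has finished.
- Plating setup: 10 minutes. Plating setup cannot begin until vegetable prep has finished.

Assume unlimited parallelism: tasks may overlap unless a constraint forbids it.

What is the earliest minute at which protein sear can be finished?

140

After its own release at minute 15, stock can start at minute 15 and finishes at minute 55.
After stock (finishes minute 55, plus 10-minute gap → minute 65), the braise can start at minute 65 and finishes at minute 115.
Sauce base cannot begin until stock (finishes minute 55, plus 5-minute gap → minute 60). It runs from minute 60 to 60 + 55 = minute 115.
Protein sear has to wait for sauce base (finishes minute 115); the braise (finishes minute 115). The latest of these is minute 115, so protein sear runs minute 115 to 115 + 25 = minute 140.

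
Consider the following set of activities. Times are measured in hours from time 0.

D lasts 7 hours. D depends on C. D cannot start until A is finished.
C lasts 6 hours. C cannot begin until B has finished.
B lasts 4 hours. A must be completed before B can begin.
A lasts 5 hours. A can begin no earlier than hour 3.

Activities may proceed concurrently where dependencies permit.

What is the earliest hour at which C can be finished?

18

After its own release at hour 3, A can start at hour 3 and finishes at hour 8.
B waits on A (finishes hour 8), so it starts at hour 8 and finishes at 8 + 4 = hour 12.
C waits on B (finishes hour 12), so it starts at hour 12 and finishes at 12 + 6 = hour 18.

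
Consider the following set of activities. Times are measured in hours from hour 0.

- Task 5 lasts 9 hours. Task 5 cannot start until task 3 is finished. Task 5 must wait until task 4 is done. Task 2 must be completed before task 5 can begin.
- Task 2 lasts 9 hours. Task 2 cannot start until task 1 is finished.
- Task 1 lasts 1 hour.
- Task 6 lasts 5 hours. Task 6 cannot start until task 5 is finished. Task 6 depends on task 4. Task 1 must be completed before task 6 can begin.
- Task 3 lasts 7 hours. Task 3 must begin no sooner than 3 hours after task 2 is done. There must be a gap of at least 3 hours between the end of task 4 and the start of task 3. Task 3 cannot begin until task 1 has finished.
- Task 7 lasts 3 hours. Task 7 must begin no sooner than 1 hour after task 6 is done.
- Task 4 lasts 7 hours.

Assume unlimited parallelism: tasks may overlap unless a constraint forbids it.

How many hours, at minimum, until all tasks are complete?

38

Task 4 has no prerequisites, so it starts at hour 0 and finishes at hour 7.
Task 1 has no prerequisites, so it starts at hour 0 and finishes at hour 1.
Task 2 waits on task 1 (finishes hour 1), so it starts at hour 1 and finishes at 1 + 9 = hour 10.
Task 3 cannot start until task 2 (finishes hour 10, plus 3-hour gap → hour 13); task 4 (finishes hour 7, plus 3-hour gap → hour 10); task 1 (finishes hour 1). The controlling bound is hour 13, so task 3 finishes at 13 + 7 = hour 20.
For task 5: task 3 (finishes hour 20); task 4 (finishes hour 7); task 2 (finishes hour 10). Taking the maximum gives a start of hour 20, and it finishes at 20 + 9 = hour 29.
For task 6: task 5 (finishes hour 29); task 4 (finishes hour 7); task 1 (finishes hour 1). Taking the maximum gives a start of hour 29, and it finishes at 29 + 5 = hour 34.
Task 7 waits on task 6 (finishes hour 34, plus 1-hour gap → hour 35), so it starts at hour 35 and finishes at 35 + 3 = hour 38.
All tasks are finished once the last one completes. Finish times: Task 1 at 1, Task 2 at 10, Task 3 at 20, Task 4 at 7, Task 5 at 29, Task 6 at 34, Task 7 at 38. The latest is hour 38.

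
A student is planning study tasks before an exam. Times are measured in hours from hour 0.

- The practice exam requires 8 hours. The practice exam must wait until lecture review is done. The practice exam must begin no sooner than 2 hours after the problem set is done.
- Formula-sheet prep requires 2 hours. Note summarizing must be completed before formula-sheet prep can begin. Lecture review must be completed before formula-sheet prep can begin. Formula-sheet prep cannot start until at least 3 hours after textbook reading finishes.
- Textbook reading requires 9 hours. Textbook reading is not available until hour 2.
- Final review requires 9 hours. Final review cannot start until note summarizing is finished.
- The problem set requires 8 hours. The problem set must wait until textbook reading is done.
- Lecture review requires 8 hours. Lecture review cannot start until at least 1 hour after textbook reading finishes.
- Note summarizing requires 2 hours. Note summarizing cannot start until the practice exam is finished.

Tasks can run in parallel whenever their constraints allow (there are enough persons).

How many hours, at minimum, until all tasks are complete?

Textbook reading waits on its own release at hour 2, so it starts at hour 2 and finishes at 2 + 9 = hour 11.
After textbook reading (finishes hour 11), the problem set can start at hour 11 and finishes at hour 19.
Lecture review waits on textbook reading (finishes hour 11, plus 1-hour gap → hour 12), so it starts at hour 12 and finishes at 12 + 8 = hour 20.
The practice exam cannot start until lecture review (finishes hour 20); the problem set (finishes hour 19, plus 2-hour gap → hour 21). The controlling bound is hour 21, so the practice exam finishes at 21 + 8 = hour 29.
Note summarizing waits on the practice exam (finishes hour 29), so it starts at hour 29 and finishes at 29 + 2 = hour 31.
Final review waits on note summarizing (finishes hour 31), so it starts at hour 31 and finishes at 31 + 9 = hour 40.
For formula-sheet prep: note summarizing (finishes hour 31); lecture review (finishes hour 20); textbook reading (finishes hour 11, plus 3-hour gap → hour 14). Taking the maximum gives a start of hour 31, and it finishes at 31 + 2 = hour 33.
All tasks are finished once the last one completes. Finish times: Textbook reading at 11, Lecture review at 20, The problem set at 19, The practice exam at 29, Note summarizing at 31, Formula-sheet prep at 33, Final review at 40. The latest is hour 40.

40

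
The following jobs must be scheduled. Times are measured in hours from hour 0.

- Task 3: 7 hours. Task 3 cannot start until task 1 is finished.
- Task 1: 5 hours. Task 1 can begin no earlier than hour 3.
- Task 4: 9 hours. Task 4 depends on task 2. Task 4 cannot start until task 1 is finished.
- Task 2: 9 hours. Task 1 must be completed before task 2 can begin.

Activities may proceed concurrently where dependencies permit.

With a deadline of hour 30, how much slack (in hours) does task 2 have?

After its own release at hour 3, task 1 can start at hour 3 and finishes at hour 8.
Task 2 cannot begin until task 1 (finishes hour 8). It runs from hour 8 to 8 + 9 = hour 17.

Working backward from the deadline:
Task 4 has no dependents, so it just needs to finish by hour 30. Starting by 30 − 9 = hour 21 achieves that.
Since task 4 (must start by hour 21) depends on it, task 2 must finish by hour 21. Backing off its 9-hour duration gives a latest start of hour 12.
So task 2 can start as early as hour 8 and as late as hour 12, giving 12 − 8 = 4 hours of slack.

4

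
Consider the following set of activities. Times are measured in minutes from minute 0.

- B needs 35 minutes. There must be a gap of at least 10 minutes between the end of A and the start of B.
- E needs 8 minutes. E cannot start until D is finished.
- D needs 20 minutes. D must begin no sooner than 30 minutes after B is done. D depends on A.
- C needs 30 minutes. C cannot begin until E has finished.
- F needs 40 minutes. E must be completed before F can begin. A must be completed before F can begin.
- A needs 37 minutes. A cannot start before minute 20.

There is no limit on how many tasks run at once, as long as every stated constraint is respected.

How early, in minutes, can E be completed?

160

After its own release at minute 20, A can start at minute 20 and finishes at minute 57.
After A (finishes minute 57, plus 10-minute gap → minute 67), B can start at minute 67 and finishes at minute 102.
D has to wait for B (finishes minute 102, plus 30-minute gap → minute 132); A (finishes minute 57). The latest of these is minute 132, so D runs minute 132 to 132 + 20 = minute 152.
E cannot begin until D (finishes minute 152). It runs from minute 152 to 152 + 8 = minute 160.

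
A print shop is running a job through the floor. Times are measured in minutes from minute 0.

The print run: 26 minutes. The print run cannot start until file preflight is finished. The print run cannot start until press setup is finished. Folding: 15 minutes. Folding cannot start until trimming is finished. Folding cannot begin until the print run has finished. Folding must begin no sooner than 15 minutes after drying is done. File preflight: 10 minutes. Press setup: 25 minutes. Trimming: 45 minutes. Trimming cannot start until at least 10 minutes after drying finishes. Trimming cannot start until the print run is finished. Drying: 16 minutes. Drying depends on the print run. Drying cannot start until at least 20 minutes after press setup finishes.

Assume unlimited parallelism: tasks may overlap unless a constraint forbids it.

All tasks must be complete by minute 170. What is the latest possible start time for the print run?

Folding has no dependents, so it just needs to finish by minute 170. Starting by 170 − 15 = minute 155 achieves that.
Since folding (must start by minute 155) depends on it, trimming must finish by minute 155. Backing off its 45-minute duration gives a latest start of minute 110.
Drying has several dependents: trimming (must start by minute 110, minus 10-minute gap → minute 100); folding (must start by minute 155, minus 15-minute gap → minute 140). The earliest of those limits is minute 100, so drying must start by 100 − 16 = minute 84.
The print run feeds drying (must start by minute 84); trimming (must start by minute 110); folding (must start by minute 155). Taking the minimum, the print run must finish by minute 84 and start by 84 − 26 = minute 58.

58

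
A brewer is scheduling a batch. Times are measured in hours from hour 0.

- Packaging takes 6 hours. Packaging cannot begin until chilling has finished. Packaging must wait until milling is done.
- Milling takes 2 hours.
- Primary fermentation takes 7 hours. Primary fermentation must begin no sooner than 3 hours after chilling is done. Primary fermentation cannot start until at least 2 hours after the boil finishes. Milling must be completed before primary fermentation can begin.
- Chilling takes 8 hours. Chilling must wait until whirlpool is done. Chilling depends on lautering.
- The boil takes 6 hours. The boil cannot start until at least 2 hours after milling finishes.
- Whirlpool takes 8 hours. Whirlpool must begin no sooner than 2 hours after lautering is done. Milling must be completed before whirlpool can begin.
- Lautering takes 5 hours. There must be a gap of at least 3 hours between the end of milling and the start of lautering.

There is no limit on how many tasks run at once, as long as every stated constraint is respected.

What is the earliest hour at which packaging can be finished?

Milling can start immediately at hour 0; it finishes at hour 2.
After milling (finishes hour 2, plus 3-hour gap → hour 5), lautering can start at hour 5 and finishes at hour 10.
Whirlpool has to wait for lautering (finishes hour 10, plus 2-hour gap → hour 12); milling (finishes hour 2). The latest of these is hour 12, so whirlpool runs hour 12 to 12 + 8 = hour 20.
Chilling cannot start until whirlpool (finishes hour 20); lautering (finishes hour 10). The controlling bound is hour 20, so chilling finishes at 20 + 8 = hour 28.
Packaging cannot start until chilling (finishes hour 28); milling (finishes hour 2). The controlling bound is hour 28, so packaging finishes at 28 + 6 = hour 34.

34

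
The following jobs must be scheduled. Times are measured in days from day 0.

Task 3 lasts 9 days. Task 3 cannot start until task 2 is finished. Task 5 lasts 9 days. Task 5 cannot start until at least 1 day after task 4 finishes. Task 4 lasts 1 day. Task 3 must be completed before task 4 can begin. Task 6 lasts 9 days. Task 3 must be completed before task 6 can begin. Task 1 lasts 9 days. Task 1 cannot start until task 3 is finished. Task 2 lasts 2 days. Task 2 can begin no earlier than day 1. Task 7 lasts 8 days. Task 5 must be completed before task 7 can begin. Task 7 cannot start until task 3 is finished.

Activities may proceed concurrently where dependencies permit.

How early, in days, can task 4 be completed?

13

Task 2 waits on its own release at day 1, so it starts at day 1 and finishes at 1 + 2 = day 3.
Task 3 waits on task 2 (finishes day 3), so it starts at day 3 and finishes at 3 + 9 = day 12.
Task 4 waits on task 3 (finishes day 12), so it starts at day 12 and finishes at 12 + 1 = day 13.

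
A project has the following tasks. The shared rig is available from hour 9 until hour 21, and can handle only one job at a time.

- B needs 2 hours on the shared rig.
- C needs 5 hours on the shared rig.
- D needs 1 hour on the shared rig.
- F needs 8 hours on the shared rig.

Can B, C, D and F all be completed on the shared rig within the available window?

No

The shared rig window is 21 − 9 = 12 hours.
Running back to back, the jobs need 2 + 5 + 1 + 8 = 16 hours on the shared rig.
Since 16 > 12, they cannot all fit.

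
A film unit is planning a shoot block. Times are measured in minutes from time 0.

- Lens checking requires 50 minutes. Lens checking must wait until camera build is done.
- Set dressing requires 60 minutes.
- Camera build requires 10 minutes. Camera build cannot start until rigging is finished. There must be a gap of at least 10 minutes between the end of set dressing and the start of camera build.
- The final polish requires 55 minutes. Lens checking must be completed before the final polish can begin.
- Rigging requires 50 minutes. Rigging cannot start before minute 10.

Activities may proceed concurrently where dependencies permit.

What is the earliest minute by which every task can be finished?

185

Set dressing can start immediately at minute 0; it finishes at minute 60.
After its own release at minute 10, rigging can start at minute 10 and finishes at minute 60.
Camera build needs all of rigging (finishes minute 60); set dressing (finishes minute 60, plus 10-minute gap → minute 70). That puts its earliest start at minute 70; it finishes at 70 + 10 = minute 80.
Lens checking cannot begin until camera build (finishes minute 80). It runs from minute 80 to 80 + 50 = minute 130.
The final polish cannot begin until lens checking (finishes minute 130). It runs from minute 130 to 130 + 55 = minute 185.
All tasks are finished once the last one completes. Finish times: Rigging at 60, Set dressing at 60, Camera build at 80, Lens checking at 130, The final polish at 185. The latest is minute 185.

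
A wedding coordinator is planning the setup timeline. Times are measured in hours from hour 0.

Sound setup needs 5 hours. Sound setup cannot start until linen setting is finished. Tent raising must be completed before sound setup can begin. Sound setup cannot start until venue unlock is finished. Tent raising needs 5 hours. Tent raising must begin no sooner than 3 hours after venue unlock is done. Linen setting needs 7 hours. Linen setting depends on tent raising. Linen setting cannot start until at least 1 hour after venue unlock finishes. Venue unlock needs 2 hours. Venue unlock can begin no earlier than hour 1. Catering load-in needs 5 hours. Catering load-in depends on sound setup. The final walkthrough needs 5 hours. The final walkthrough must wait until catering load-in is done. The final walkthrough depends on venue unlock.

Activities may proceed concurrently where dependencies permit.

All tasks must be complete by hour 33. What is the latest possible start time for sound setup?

18

The final walkthrough has no dependents, so it just needs to finish by hour 33. Starting by 33 − 5 = hour 28 achieves that.
Catering load-in feeds into the final walkthrough (must start by hour 28); so catering load-in must finish by hour 28 and therefore start by hour 23.
Since catering load-in (must start by hour 23) depends on it, sound setup must finish by hour 23. Backing off its 5-hour duration gives a latest start of hour 18.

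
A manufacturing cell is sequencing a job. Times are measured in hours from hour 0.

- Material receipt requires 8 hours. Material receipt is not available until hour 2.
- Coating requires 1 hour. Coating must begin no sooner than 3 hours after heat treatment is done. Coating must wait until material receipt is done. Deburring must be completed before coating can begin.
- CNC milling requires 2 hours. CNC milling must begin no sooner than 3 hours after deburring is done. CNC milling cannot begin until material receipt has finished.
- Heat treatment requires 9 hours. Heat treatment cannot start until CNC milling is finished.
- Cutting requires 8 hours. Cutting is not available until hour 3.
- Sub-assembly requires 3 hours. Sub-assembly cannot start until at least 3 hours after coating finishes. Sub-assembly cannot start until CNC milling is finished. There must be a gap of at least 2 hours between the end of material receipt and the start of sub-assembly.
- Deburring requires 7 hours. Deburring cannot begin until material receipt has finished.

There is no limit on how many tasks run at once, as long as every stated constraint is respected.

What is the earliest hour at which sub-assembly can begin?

38

Material receipt waits on its own release at hour 2, so it starts at hour 2 and finishes at 2 + 8 = hour 10.
Deburring waits on material receipt (finishes hour 10), so it starts at hour 10 and finishes at 10 + 7 = hour 17.
CNC milling has to wait for deburring (finishes hour 17, plus 3-hour gap → hour 20); material receipt (finishes hour 10). The latest of these is hour 20, so CNC milling runs hour 20 to 20 + 2 = hour 22.
Heat treatment cannot begin until CNC milling (finishes hour 22). It runs from hour 22 to 22 + 9 = hour 31.
Coating has to wait for heat treatment (finishes hour 31, plus 3-hour gap → hour 34); material receipt (finishes hour 10); deburring (finishes hour 17). The latest of these is hour 34, so coating runs hour 34 to 34 + 1 = hour 35.
Sub-assembly waits on coating (finishes hour 35, plus 3-hour gap → hour 38); CNC milling (finishes hour 22); material receipt (finishes hour 10, plus 2-hour gap → hour 12). The latest of these is hour 38, which is the earliest sub-assembly can start.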